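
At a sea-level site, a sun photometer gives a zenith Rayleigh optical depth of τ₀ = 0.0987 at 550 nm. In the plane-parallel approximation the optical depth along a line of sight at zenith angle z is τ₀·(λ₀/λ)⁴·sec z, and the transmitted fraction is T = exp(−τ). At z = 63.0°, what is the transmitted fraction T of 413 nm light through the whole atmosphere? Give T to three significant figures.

sec 63.0° = 2.2027.
τ = 0.0987 × (550/413)⁴ × 2.2027 = 0.0987 × 3.1452 × 2.2027 = 0.6838.
T = exp(−0.6838) = 0.5047.

0.505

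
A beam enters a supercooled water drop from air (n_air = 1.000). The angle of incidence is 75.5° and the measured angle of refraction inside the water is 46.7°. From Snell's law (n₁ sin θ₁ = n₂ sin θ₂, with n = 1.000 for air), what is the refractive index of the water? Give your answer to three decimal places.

1.330

n = sin θ_i / sin θ_r = sin 75.5° / sin 46.7° = 0.9681 / 0.7278 = 1.3303.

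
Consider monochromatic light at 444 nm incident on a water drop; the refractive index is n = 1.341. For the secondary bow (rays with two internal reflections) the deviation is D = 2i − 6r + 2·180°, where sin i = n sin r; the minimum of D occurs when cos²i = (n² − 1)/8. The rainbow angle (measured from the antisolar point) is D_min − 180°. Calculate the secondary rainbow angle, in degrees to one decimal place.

cos²i = (1.79828 − 1)/8 = 0.09979; i = arccos(0.31589) = 71.586°.
sin r = sin 71.586°/1.341 = 0.70753; r = 45.034°.
D_min = 2·71.586° − 6·45.034° + 360° = 232.966°.
Rainbow angle = D_min − 180° = 52.966°.

53.0°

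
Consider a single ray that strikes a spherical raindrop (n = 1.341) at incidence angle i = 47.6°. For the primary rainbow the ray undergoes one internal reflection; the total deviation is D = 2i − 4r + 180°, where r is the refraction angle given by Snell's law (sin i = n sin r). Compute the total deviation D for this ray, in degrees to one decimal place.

sin r = sin 47.6° / 1.341 = 0.7385/1.341 = 0.5507; r = 33.41°.
D = 2·47.6° − 4·33.41° + 180° = 95.20° − 133.65° + 180° = 141.55°.

141.5°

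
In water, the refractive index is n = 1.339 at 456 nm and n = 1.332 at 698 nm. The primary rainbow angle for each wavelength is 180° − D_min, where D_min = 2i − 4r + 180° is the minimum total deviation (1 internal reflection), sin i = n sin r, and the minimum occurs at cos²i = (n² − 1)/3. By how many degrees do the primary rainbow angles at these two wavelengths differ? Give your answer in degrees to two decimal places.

At 456 nm (n = 1.339): cos²i = 0.26431 → i = 59.062°, r = 39.834°, D_min = 138.786°, rainbow angle = 41.214°.
At 698 nm (n = 1.332): cos²i = 0.25807 → i = 59.469°, r = 40.290°, D_min = 137.776°, rainbow angle = 42.224°.
Angular width = |41.214° − 42.224°| = 1.010°.

1.01°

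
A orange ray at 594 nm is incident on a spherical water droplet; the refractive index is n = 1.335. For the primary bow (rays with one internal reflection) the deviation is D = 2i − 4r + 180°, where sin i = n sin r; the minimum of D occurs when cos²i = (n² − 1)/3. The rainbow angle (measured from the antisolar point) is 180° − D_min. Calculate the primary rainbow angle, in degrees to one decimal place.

cos²i = (1.78222 − 1)/3 = 0.26074; i = arccos(0.51063) = 59.294°.
sin r = sin 59.294°/1.335 = 0.64405; r = 40.094°.
D_min = 2·59.294° − 4·40.094° + 180° = 138.212°.
Rainbow angle = 180° − D_min = 41.788°.

41.8°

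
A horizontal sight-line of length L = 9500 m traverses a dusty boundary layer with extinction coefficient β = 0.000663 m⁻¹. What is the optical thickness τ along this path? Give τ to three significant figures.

τ = β·L = 0.000663 × 9500 = 6.2985.

6.30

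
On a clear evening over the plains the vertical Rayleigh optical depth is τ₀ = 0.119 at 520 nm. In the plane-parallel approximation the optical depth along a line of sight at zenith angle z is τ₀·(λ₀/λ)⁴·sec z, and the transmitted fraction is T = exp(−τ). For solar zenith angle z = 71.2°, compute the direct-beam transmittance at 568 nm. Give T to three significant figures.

0.772

sec 71.2° = 3.1030.
τ = 0.119 × (520/568)⁴ × 3.1030 = 0.119 × 0.7025 × 3.1030 = 0.2594.
T = exp(−0.2594) = 0.7715.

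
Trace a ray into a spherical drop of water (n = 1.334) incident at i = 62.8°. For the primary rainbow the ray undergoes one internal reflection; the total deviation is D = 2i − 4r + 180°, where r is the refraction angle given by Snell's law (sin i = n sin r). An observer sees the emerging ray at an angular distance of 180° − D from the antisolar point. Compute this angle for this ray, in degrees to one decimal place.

41.7°

sin r = sin 62.8° / 1.334 = 0.8894/1.334 = 0.6667; r = 41.82°.
D = 2·62.8° − 4·41.82° + 180° = 125.60° − 167.26° + 180° = 138.34°.
Angle from antisolar point = 180° − D = 41.66°.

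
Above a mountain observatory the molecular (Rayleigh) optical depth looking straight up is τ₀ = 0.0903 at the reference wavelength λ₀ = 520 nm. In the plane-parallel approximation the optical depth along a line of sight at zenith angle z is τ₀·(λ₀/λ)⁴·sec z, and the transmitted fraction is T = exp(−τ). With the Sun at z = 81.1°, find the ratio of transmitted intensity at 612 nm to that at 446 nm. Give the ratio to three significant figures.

2.17

Airmass: sec 81.1° = 6.4637.
τ(612 nm) = 0.0903 × (520/612)⁴ × 6.4637 = 0.0903 × 0.5212 × 6.4637 = 0.3042.
τ(446 nm) = 0.0903 × (520/446)⁴ × 6.4637 = 0.0903 × 1.8479 × 6.4637 = 1.0786.
T(612)/T(446) = exp(τ_B − τ_A) = exp(0.7743) = 2.1692.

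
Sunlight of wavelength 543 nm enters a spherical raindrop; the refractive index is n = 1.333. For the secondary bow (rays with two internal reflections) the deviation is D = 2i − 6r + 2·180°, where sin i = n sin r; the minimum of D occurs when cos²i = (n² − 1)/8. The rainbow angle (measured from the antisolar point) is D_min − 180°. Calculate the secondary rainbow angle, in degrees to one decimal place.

cos²i = (1.77689 − 1)/8 = 0.09711; i = arccos(0.31163) = 71.843°.
sin r = sin 71.843°/1.333 = 0.71283; r = 45.466°.
D_min = 2·71.843° − 6·45.466° + 360° = 230.891°.
Rainbow angle = D_min − 180° = 50.891°.

50.9°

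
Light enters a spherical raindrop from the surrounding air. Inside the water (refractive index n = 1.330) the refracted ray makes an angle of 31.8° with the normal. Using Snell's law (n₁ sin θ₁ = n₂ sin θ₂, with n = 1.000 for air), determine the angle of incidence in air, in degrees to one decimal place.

44.5°

Snell: sin θ_i = n · sin θ_r = 1.330 × sin 31.8° = 1.330 × 0.5270 = 0.7009.
θ_i = arcsin(0.7009) = 44.50°.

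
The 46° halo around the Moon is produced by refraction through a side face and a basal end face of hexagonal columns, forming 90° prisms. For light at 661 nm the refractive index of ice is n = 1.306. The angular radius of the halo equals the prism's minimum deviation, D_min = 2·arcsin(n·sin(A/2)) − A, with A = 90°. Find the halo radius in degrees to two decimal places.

44.88°

n·sin(A/2) = 1.306 × sin 45° = 1.306 × 0.7071 = 0.9235.
D_min = 2·arcsin(0.9235) − 90° = 2 × 67.440° − 90° = 44.881°.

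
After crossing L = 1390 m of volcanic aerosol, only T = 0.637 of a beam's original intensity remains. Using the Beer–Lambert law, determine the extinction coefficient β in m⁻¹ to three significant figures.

0.000324 m⁻¹

Beer–Lambert: T = exp(−βL) ⇒ β = −ln(T)/L = −ln(0.637)/1390 = 0.4510/1390 = 0.0003245 m⁻¹.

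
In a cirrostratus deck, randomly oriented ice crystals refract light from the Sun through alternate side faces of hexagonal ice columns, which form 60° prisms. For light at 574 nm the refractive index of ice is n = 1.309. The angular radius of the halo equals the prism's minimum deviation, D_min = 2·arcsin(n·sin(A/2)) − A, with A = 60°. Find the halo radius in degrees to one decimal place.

21.8°

n·sin(A/2) = 1.309 × sin 30° = 1.309 × 0.5000 = 0.6545.
D_min = 2·arcsin(0.6545) − 60° = 2 × 40.882° − 60° = 21.763°.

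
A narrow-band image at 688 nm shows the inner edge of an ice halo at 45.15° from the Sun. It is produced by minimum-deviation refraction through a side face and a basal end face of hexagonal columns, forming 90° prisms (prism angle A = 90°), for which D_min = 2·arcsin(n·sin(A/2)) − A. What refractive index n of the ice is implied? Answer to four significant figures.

1.307

Rearranging: n = sin((D_min + A)/2) / sin(A/2).
(D_min + A)/2 = (45.15° + 90°)/2 = 67.575°.
n = sin 67.575° / sin 45° = 0.9244 / 0.7071 = 1.3073.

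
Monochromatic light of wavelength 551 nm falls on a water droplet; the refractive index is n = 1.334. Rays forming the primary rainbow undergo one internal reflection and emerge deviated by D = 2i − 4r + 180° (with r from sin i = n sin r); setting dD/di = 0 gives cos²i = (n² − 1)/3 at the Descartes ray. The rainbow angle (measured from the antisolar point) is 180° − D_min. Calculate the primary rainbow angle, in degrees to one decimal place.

41.9°

cos²i = (1.77956 − 1)/3 = 0.25985; i = arccos(0.50976) = 59.352°.
sin r = sin 59.352°/1.334 = 0.64492; r = 40.159°.
D_min = 2·59.352° − 4·40.159° + 180° = 138.067°.
Rainbow angle = 180° − D_min = 41.933°.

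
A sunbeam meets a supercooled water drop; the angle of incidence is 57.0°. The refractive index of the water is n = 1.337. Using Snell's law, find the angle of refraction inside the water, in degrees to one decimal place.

38.8°

Snell: sin θ_r = sin θ_i / n = sin 57.0° / 1.337 = 0.8387 / 1.337 = 0.6273.
θ_r = arcsin(0.6273) = 38.85°.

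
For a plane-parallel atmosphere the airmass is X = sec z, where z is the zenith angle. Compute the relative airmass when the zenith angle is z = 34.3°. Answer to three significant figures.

X = sec z = 1/cos 34.3° = 1/0.8261 = 1.2105.

1.21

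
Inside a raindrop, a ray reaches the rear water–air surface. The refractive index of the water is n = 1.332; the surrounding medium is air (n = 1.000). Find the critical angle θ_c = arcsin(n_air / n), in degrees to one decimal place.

sin θ_c = n_air / n = 1.000 / 1.332 = 0.7508.
θ_c = arcsin(0.7508) = 48.66°.

48.7°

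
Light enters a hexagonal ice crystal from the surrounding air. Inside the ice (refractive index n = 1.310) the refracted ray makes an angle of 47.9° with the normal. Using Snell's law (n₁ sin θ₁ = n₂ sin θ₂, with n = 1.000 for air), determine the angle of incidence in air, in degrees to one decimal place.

Snell: sin θ_i = n · sin θ_r = 1.310 × sin 47.9° = 1.310 × 0.7420 = 0.9720.
θ_i = arcsin(0.9720) = 76.41°.

76.4°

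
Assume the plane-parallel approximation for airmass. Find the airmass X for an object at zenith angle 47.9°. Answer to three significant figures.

X = sec z = 1/cos 47.9° = 1/0.6704 = 1.4916.

1.49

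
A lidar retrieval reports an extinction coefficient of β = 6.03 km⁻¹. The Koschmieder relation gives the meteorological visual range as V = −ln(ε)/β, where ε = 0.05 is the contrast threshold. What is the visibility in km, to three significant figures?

0.497 km

V = −ln(0.05) / 6.03 = 2.996 / 6.03 = 0.4968 km.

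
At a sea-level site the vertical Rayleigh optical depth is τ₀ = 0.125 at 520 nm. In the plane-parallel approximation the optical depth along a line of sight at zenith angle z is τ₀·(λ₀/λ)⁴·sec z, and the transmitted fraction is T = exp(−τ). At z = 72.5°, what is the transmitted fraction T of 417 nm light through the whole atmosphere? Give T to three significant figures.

sec 72.5° = 3.3255.
τ = 0.125 × (520/417)⁴ × 3.3255 = 0.125 × 2.4181 × 3.3255 = 1.0052.
T = exp(−1.0052) = 0.3660.

0.366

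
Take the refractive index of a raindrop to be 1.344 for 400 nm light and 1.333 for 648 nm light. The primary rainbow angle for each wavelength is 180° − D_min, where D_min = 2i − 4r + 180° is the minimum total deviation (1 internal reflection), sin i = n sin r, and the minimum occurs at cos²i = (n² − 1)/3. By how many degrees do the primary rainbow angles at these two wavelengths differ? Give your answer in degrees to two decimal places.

1.57°

At 400 nm (n = 1.344): cos²i = 0.26878 → i = 58.772°, r = 39.512°, D_min = 139.495°, rainbow angle = 40.505°.
At 648 nm (n = 1.333): cos²i = 0.25896 → i = 59.410°, r = 40.225°, D_min = 137.922°, rainbow angle = 42.078°.
Angular width = |40.505° − 42.078°| = 1.573°.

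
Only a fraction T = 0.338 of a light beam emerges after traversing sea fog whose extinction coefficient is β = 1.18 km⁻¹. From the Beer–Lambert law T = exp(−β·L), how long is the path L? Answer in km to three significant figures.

Beer–Lambert: T = exp(−βL) ⇒ L = −ln(T)/β = −ln(0.338)/1.18 = 1.0847/1.18 = 0.9192 km.

0.919 km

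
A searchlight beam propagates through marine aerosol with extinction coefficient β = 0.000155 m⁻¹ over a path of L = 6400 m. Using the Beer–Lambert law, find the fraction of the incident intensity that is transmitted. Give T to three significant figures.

τ = β·L = 0.000155 × 6400 = 0.9920.
T = exp(−0.9920) = 0.3708.

0.371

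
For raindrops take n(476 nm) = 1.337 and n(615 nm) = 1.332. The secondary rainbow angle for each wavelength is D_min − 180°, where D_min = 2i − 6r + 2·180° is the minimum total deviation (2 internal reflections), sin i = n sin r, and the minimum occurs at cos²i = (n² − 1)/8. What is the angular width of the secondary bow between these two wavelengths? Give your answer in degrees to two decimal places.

1.31°

At 476 nm (n = 1.337): cos²i = 0.09845 → i = 71.714°, r = 45.249°, D_min = 231.934°, rainbow angle = 51.934°.
At 615 nm (n = 1.332): cos²i = 0.09678 → i = 71.875°, r = 45.520°, D_min = 230.628°, rainbow angle = 50.628°.
Angular width = |51.934° − 50.628°| = 1.305°.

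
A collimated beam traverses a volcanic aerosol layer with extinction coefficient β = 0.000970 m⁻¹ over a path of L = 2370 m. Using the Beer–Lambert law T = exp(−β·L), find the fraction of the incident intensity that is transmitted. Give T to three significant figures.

τ = β·L = 0.000970 × 2370 = 2.2989.
T = exp(−2.2989) = 0.1004.

0.100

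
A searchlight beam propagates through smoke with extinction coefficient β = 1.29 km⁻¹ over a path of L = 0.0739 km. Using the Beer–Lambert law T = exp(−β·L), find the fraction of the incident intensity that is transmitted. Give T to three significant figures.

τ = β·L = 1.29 × 0.0739 = 0.0953.
T = exp(−0.0953) = 0.9091.

0.909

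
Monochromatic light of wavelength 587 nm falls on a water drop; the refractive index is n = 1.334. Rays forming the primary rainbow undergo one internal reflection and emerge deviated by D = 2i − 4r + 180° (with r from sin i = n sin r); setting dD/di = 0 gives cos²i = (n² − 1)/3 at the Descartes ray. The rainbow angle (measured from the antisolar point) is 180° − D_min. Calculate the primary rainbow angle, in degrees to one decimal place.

41.9°

cos²i = (1.77956 − 1)/3 = 0.25985; i = arccos(0.50976) = 59.352°.
sin r = sin 59.352°/1.334 = 0.64492; r = 40.159°.
D_min = 2·59.352° − 4·40.159° + 180° = 138.067°.
Rainbow angle = 180° − D_min = 41.933°.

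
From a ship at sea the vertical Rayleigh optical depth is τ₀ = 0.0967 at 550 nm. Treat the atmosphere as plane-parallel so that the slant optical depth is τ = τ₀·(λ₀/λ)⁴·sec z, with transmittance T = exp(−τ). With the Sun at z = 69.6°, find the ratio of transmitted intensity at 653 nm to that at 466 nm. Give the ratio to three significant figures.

Airmass: sec 69.6° = 2.8688.
τ(653 nm) = 0.0967 × (550/653)⁴ × 2.8688 = 0.0967 × 0.5033 × 2.8688 = 0.1396.
τ(466 nm) = 0.0967 × (550/466)⁴ × 2.8688 = 0.0967 × 1.9405 × 2.8688 = 0.5383.
T(653)/T(466) = exp(τ_B − τ_A) = exp(0.3987) = 1.4899.

1.49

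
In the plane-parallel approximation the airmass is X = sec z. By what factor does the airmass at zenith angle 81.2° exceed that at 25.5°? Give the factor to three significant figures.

5.90

X(81.2°)/X(25.5°) = sec 81.2° / sec 25.5° = cos 25.5° / cos 81.2° = 0.9026/0.1530 = 5.8998.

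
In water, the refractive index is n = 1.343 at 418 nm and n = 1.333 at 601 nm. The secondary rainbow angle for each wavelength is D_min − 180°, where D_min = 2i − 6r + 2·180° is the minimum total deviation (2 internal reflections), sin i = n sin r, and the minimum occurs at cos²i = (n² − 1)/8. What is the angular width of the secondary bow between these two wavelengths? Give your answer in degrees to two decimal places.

2.59°

At 418 nm (n = 1.343): cos²i = 0.10046 → i = 71.522°, r = 44.928°, D_min = 233.478°, rainbow angle = 53.478°.
At 601 nm (n = 1.333): cos²i = 0.09711 → i = 71.843°, r = 45.466°, D_min = 230.891°, rainbow angle = 50.891°.
Angular width = |53.478° − 50.891°| = 2.587°.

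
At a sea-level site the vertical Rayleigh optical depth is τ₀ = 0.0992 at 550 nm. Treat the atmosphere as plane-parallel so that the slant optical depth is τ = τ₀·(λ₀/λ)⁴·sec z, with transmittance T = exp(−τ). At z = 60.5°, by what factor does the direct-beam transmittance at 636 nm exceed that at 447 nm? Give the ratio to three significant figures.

1.42

Airmass: sec 60.5° = 2.0308.
τ(636 nm) = 0.0992 × (550/636)⁴ × 2.0308 = 0.0992 × 0.5593 × 2.0308 = 0.1127.
τ(447 nm) = 0.0992 × (550/447)⁴ × 2.0308 = 0.0992 × 2.2920 × 2.0308 = 0.4617.
T(636)/T(447) = exp(τ_B − τ_A) = exp(0.3491) = 1.4177.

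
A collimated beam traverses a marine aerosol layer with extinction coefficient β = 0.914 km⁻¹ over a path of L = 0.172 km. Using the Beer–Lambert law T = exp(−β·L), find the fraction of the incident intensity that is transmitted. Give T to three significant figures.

0.855

τ = β·L = 0.914 × 0.172 = 0.1572.
T = exp(−0.1572) = 0.8545.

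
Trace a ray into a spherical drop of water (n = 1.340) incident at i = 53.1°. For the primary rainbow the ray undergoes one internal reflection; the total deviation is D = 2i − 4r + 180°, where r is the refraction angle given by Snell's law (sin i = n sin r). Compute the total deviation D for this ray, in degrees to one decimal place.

sin r = sin 53.1° / 1.340 = 0.7997/1.340 = 0.5968; r = 36.64°.
D = 2·53.1° − 4·36.64° + 180° = 106.20° − 146.56° + 180° = 139.64°.

139.6°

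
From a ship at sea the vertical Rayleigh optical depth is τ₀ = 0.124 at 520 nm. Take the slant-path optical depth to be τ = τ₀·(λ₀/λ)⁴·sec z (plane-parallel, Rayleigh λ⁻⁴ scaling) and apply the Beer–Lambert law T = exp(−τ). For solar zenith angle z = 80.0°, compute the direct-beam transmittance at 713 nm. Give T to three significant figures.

sec 80.0° = 5.7588.
τ = 0.124 × (520/713)⁴ × 5.7588 = 0.124 × 0.2829 × 5.7588 = 0.2020.
T = exp(−0.2020) = 0.8171.

0.817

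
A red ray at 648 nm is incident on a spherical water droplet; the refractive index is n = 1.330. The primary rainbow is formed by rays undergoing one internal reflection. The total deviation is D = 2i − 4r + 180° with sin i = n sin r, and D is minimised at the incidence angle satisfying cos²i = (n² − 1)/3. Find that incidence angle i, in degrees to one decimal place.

59.6°

cos²i = (1.330² − 1)/3 = (1.76890 − 1)/3 = 0.25630.
cos i = 0.50626, so i = 59.585°.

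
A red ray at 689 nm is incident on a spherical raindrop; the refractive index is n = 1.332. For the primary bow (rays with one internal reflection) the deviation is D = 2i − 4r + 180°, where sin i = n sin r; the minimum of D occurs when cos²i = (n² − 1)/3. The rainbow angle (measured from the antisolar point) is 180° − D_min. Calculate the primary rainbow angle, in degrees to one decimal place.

cos²i = (1.77422 − 1)/3 = 0.25807; i = arccos(0.50801) = 59.469°.
sin r = sin 59.469°/1.332 = 0.64666; r = 40.290°.
D_min = 2·59.469° − 4·40.290° + 180° = 137.776°.
Rainbow angle = 180° − D_min = 42.224°.

42.2°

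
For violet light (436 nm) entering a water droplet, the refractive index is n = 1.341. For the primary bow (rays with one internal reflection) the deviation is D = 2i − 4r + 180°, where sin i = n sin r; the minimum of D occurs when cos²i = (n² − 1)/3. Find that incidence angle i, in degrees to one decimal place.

cos²i = (1.341² − 1)/3 = (1.79828 − 1)/3 = 0.26609.
cos i = 0.51584, so i = 58.946°.

58.9°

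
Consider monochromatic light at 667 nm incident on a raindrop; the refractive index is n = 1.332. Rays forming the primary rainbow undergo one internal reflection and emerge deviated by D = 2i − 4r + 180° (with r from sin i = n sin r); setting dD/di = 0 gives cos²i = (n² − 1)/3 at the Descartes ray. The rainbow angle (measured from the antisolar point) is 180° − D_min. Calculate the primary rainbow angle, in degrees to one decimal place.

cos²i = (1.77422 − 1)/3 = 0.25807; i = arccos(0.50801) = 59.469°.
sin r = sin 59.469°/1.332 = 0.64666; r = 40.290°.
D_min = 2·59.469° − 4·40.290° + 180° = 137.776°.
Rainbow angle = 180° − D_min = 42.224°.

42.2°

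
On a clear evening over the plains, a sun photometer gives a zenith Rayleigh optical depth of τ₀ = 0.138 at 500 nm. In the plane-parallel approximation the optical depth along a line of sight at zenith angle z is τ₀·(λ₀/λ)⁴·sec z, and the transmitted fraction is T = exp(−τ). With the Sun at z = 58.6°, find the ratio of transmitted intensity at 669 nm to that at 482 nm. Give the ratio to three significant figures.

Airmass: sec 58.6° = 1.9194.
τ(669 nm) = 0.138 × (500/669)⁴ × 1.9194 = 0.138 × 0.3120 × 1.9194 = 0.0826.
τ(482 nm) = 0.138 × (500/482)⁴ × 1.9194 = 0.138 × 1.1580 × 1.9194 = 0.3067.
T(669)/T(482) = exp(τ_B − τ_A) = exp(0.2241) = 1.2512.

1.25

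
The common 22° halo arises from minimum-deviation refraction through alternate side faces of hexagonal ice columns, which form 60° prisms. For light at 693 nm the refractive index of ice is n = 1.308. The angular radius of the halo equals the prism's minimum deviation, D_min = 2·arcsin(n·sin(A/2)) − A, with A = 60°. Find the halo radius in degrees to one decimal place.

n·sin(A/2) = 1.308 × sin 30° = 1.308 × 0.5000 = 0.6540.
D_min = 2·arcsin(0.6540) − 60° = 2 × 40.844° − 60° = 21.688°.

21.7°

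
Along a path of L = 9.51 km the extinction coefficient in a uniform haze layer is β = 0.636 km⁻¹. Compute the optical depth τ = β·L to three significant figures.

6.05

τ = β·L = 0.636 × 9.51 = 6.0484.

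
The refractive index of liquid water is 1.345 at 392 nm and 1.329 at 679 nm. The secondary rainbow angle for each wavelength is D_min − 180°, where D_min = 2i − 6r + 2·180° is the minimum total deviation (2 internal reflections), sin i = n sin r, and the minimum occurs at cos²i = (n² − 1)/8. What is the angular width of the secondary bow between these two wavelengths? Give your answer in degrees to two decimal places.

4.15°

At 392 nm (n = 1.345): cos²i = 0.10113 → i = 71.458°, r = 44.821°, D_min = 233.987°, rainbow angle = 53.987°.
At 679 nm (n = 1.329): cos²i = 0.09578 → i = 71.972°, r = 45.685°, D_min = 229.837°, rainbow angle = 49.837°.
Angular width = |53.987° − 49.837°| = 4.150°.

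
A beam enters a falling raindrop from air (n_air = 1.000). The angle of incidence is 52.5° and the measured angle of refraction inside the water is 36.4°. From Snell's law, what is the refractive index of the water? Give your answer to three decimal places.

1.337

n = sin θ_i / sin θ_r = sin 52.5° / sin 36.4° = 0.7934 / 0.5934 = 1.3369.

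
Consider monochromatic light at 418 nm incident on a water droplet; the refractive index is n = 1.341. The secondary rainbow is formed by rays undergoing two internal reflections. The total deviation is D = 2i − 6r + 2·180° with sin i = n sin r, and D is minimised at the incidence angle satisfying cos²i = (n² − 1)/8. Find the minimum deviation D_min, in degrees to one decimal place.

233.0°

cos²i = (1.79828 − 1)/8 = 0.09979; i = arccos(0.31589) = 71.586°.
sin r = sin 71.586°/1.341 = 0.70753; r = 45.034°.
D_min = 2·71.586° − 6·45.034° + 360° = 232.966°.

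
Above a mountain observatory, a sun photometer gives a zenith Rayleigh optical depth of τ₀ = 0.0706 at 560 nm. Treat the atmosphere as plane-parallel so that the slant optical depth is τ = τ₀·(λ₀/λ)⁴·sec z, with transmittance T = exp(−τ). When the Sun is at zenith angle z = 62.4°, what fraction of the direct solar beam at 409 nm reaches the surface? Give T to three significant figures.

sec 62.4° = 2.1584.
τ = 0.0706 × (560/409)⁴ × 2.1584 = 0.0706 × 3.5145 × 2.1584 = 0.5356.
T = exp(−0.5356) = 0.5853.

0.585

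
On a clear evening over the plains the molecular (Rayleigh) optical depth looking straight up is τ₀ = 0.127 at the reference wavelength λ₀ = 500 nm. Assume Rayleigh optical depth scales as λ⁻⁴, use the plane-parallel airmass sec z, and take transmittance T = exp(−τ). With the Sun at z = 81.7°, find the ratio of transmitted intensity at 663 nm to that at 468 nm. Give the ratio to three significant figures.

Airmass: sec 81.7° = 6.9273.
τ(663 nm) = 0.127 × (500/663)⁴ × 6.9273 = 0.127 × 0.3235 × 6.9273 = 0.2846.
τ(468 nm) = 0.127 × (500/468)⁴ × 6.9273 = 0.127 × 1.3029 × 6.9273 = 1.1462.
T(663)/T(468) = exp(τ_B − τ_A) = exp(0.8616) = 2.3670.

2.37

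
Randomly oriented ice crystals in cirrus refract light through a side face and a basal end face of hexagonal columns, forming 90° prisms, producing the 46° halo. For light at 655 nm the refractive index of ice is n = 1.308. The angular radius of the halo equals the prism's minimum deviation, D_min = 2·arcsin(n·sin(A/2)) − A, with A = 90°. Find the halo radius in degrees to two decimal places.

n·sin(A/2) = 1.308 × sin 45° = 1.308 × 0.7071 = 0.9249.
D_min = 2·arcsin(0.9249) − 90° = 2 × 67.653° − 90° = 45.305°.

45.31°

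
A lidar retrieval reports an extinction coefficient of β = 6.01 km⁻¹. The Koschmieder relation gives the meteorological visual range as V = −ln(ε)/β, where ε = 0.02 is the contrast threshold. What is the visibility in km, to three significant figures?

0.651 km

V = −ln(0.02) / 6.01 = 3.912 / 6.01 = 0.6509 km.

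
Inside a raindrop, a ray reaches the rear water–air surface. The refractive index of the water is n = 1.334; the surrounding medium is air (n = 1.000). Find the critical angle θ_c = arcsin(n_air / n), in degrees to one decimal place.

sin θ_c = n_air / n = 1.000 / 1.334 = 0.7496.
θ_c = arcsin(0.7496) = 48.56°.

48.6°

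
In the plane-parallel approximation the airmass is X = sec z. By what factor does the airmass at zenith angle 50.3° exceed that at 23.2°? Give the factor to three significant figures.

X(50.3°)/X(23.2°) = sec 50.3° / sec 23.2° = cos 23.2° / cos 50.3° = 0.9191/0.6388 = 1.4389.

1.44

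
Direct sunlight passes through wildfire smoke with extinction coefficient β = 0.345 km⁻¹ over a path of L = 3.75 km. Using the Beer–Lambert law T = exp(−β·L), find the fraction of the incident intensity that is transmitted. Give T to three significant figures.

τ = β·L = 0.345 × 3.75 = 1.2937.
T = exp(−1.2937) = 0.2742.

0.274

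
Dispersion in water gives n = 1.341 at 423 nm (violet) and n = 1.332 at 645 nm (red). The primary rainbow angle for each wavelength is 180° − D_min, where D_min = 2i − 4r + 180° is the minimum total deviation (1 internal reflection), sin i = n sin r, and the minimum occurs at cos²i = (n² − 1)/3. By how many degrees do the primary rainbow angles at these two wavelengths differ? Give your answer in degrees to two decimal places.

At 423 nm (n = 1.341): cos²i = 0.26609 → i = 58.946°, r = 39.705°, D_min = 139.071°, rainbow angle = 40.929°.
At 645 nm (n = 1.332): cos²i = 0.25807 → i = 59.469°, r = 40.290°, D_min = 137.776°, rainbow angle = 42.224°.
Angular width = |40.929° − 42.224°| = 1.295°.

1.29°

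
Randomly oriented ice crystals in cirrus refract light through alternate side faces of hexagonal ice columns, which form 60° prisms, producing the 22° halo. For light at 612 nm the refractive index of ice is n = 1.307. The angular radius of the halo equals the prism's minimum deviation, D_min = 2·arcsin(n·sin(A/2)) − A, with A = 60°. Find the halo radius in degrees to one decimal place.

n·sin(A/2) = 1.307 × sin 30° = 1.307 × 0.5000 = 0.6535.
D_min = 2·arcsin(0.6535) − 60° = 2 × 40.806° − 60° = 21.612°.

21.6°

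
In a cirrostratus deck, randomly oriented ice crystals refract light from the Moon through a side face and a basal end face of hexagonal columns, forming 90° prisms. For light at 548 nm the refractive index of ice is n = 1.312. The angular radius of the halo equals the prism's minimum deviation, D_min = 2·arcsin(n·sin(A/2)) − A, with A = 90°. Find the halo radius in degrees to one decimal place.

n·sin(A/2) = 1.312 × sin 45° = 1.312 × 0.7071 = 0.9277.
D_min = 2·arcsin(0.9277) − 90° = 2 × 68.083° − 90° = 46.166°.

46.2°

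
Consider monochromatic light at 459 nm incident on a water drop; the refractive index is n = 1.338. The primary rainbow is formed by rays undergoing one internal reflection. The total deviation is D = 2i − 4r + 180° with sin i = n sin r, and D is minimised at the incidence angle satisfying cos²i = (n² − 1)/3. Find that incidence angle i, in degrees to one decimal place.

59.1°

cos²i = (1.338² − 1)/3 = (1.79024 − 1)/3 = 0.26341.
cos i = 0.51324, so i = 59.120°.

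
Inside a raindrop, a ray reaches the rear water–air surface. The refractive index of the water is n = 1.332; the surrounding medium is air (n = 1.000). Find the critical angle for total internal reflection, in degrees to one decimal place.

sin θ_c = n_air / n = 1.000 / 1.332 = 0.7508.
θ_c = arcsin(0.7508) = 48.66°.

48.7°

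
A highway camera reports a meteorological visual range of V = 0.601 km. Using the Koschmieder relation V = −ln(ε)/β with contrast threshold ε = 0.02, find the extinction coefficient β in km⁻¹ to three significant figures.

6.51 km⁻¹

β = −ln(0.02) / V = 3.912 / 0.601 = 6.5092 km⁻¹.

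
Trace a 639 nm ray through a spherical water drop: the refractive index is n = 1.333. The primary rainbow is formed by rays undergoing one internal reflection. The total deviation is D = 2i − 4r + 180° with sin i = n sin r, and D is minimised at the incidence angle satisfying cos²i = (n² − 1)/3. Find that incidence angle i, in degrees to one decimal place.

59.4°

cos²i = (1.333² − 1)/3 = (1.77689 − 1)/3 = 0.25896.
cos i = 0.50888, so i = 59.410°.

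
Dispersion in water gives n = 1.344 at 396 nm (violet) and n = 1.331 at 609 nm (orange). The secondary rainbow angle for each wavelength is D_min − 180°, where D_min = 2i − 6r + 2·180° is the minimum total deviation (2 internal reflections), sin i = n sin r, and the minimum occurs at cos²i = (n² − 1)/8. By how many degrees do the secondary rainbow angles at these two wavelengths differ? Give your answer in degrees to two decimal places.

3.37°

At 396 nm (n = 1.344): cos²i = 0.10079 → i = 71.490°, r = 44.874°, D_min = 233.733°, rainbow angle = 53.733°.
At 609 nm (n = 1.331): cos²i = 0.09645 → i = 71.907°, r = 45.575°, D_min = 230.365°, rainbow angle = 50.365°.
Angular width = |53.733° − 50.365°| = 3.368°.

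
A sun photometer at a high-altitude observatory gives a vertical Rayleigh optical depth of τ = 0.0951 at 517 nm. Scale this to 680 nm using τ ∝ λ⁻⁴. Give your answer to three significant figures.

0.0318

τ(680 nm) = τ(517 nm) × (517/680)⁴ = 0.0951 × (0.7603)⁴ = 0.0951 × 0.3341 = 0.0318.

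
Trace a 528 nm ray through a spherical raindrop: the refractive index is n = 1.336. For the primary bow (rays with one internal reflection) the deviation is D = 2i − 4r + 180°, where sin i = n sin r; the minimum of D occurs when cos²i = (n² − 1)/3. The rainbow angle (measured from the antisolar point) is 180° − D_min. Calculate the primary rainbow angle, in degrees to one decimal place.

cos²i = (1.78490 − 1)/3 = 0.26163; i = arccos(0.51150) = 59.236°.
sin r = sin 59.236°/1.336 = 0.64318; r = 40.029°.
D_min = 2·59.236° − 4·40.029° + 180° = 138.356°.
Rainbow angle = 180° − D_min = 41.644°.

41.6°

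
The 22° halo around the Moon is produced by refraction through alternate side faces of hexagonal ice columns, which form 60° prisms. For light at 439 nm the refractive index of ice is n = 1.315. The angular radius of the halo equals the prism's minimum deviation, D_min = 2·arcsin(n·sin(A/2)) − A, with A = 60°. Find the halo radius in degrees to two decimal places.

n·sin(A/2) = 1.315 × sin 30° = 1.315 × 0.5000 = 0.6575.
D_min = 2·arcsin(0.6575) − 60° = 2 × 41.109° − 60° = 22.219°.

22.22°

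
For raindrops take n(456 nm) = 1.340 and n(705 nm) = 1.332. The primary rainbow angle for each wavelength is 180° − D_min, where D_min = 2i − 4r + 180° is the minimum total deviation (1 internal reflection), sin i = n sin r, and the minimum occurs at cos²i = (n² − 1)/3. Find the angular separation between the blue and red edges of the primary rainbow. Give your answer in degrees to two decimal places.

At 456 nm (n = 1.340): cos²i = 0.26520 → i = 59.004°, r = 39.770°, D_min = 138.929°, rainbow angle = 41.071°.
At 705 nm (n = 1.332): cos²i = 0.25807 → i = 59.469°, r = 40.290°, D_min = 137.776°, rainbow angle = 42.224°.
Angular width = |41.071° − 42.224°| = 1.153°.

1.15°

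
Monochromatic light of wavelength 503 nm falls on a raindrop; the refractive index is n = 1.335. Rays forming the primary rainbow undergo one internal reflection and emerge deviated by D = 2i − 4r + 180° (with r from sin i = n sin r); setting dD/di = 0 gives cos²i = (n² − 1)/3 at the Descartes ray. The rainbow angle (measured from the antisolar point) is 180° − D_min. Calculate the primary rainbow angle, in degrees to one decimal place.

41.8°

cos²i = (1.78222 − 1)/3 = 0.26074; i = arccos(0.51063) = 59.294°.
sin r = sin 59.294°/1.335 = 0.64405; r = 40.094°.
D_min = 2·59.294° − 4·40.094° + 180° = 138.212°.
Rainbow angle = 180° − D_min = 41.788°.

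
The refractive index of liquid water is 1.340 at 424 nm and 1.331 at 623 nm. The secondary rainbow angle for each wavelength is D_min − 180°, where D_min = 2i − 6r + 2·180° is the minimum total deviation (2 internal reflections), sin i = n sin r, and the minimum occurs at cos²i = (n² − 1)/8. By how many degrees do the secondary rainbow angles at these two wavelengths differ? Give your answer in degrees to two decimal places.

At 424 nm (n = 1.340): cos²i = 0.09945 → i = 71.618°, r = 45.088°, D_min = 232.709°, rainbow angle = 52.709°.
At 623 nm (n = 1.331): cos²i = 0.09645 → i = 71.907°, r = 45.575°, D_min = 230.365°, rainbow angle = 50.365°.
Angular width = |52.709° − 50.365°| = 2.344°.

2.34°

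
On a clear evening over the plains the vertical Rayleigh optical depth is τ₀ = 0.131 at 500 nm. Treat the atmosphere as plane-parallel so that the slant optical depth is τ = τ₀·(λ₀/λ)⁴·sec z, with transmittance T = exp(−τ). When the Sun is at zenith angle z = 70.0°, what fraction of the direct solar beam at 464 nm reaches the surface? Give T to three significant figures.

0.597

sec 70.0° = 2.9238.
τ = 0.131 × (500/464)⁴ × 2.9238 = 0.131 × 1.3484 × 2.9238 = 0.5164.
T = exp(−0.5164) = 0.5966.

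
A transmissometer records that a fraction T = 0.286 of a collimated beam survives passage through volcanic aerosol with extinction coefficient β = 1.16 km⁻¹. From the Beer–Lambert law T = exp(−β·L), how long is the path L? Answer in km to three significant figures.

1.08 km

Beer–Lambert: T = exp(−βL) ⇒ L = −ln(T)/β = −ln(0.286)/1.16 = 1.2518/1.16 = 1.079 km.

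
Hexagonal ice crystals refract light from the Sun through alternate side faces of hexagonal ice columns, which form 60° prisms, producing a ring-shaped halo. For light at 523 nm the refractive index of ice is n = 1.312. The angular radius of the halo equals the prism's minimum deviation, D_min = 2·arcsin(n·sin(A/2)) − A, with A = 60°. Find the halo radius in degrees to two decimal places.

21.99°

n·sin(A/2) = 1.312 × sin 30° = 1.312 × 0.5000 = 0.6560.
D_min = 2·arcsin(0.6560) − 60° = 2 × 40.996° − 60° = 21.991°.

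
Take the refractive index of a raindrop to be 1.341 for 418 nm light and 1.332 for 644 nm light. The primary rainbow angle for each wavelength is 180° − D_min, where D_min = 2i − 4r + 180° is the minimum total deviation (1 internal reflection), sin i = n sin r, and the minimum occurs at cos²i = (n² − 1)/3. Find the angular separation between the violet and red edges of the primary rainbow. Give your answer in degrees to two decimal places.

At 418 nm (n = 1.341): cos²i = 0.26609 → i = 58.946°, r = 39.705°, D_min = 139.071°, rainbow angle = 40.929°.
At 644 nm (n = 1.332): cos²i = 0.25807 → i = 59.469°, r = 40.290°, D_min = 137.776°, rainbow angle = 42.224°.
Angular width = |40.929° − 42.224°| = 1.295°.

1.29°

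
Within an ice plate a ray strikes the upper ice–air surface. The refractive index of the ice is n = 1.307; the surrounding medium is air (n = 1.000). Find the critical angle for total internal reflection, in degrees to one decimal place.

49.9°

sin θ_c = n_air / n = 1.000 / 1.307 = 0.7651.
θ_c = arcsin(0.7651) = 49.92°.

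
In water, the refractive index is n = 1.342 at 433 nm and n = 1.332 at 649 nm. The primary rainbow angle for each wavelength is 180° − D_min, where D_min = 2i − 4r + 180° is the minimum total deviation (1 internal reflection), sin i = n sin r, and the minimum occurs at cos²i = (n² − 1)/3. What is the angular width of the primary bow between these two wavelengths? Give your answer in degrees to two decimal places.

At 433 nm (n = 1.342): cos²i = 0.26699 → i = 58.888°, r = 39.641°, D_min = 139.213°, rainbow angle = 40.787°.
At 649 nm (n = 1.332): cos²i = 0.25807 → i = 59.469°, r = 40.290°, D_min = 137.776°, rainbow angle = 42.224°.
Angular width = |40.787° − 42.224°| = 1.437°.

1.44°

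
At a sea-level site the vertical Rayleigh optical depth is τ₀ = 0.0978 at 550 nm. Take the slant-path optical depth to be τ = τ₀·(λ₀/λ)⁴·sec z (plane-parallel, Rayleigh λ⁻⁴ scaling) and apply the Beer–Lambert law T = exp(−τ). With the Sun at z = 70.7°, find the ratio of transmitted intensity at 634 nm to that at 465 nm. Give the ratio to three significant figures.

Airmass: sec 70.7° = 3.0256.
τ(634 nm) = 0.0978 × (550/634)⁴ × 3.0256 = 0.0978 × 0.5664 × 3.0256 = 0.1676.
τ(465 nm) = 0.0978 × (550/465)⁴ × 3.0256 = 0.0978 × 1.9572 × 3.0256 = 0.5791.
T(634)/T(465) = exp(τ_B − τ_A) = exp(0.4116) = 1.5092.

1.51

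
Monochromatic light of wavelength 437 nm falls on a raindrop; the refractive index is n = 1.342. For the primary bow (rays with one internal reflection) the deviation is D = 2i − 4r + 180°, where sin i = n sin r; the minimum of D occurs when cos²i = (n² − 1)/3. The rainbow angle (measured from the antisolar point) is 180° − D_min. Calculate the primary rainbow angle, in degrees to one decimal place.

cos²i = (1.80096 − 1)/3 = 0.26699; i = arccos(0.51671) = 58.888°.
sin r = sin 58.888°/1.342 = 0.63797; r = 39.641°.
D_min = 2·58.888° − 4·39.641° + 180° = 139.213°.
Rainbow angle = 180° − D_min = 40.787°.

40.8°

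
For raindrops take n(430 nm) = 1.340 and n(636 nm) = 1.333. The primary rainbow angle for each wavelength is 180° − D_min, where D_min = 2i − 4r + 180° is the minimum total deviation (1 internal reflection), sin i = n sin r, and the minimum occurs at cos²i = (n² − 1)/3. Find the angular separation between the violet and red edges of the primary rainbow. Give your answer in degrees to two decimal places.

1.01°

At 430 nm (n = 1.340): cos²i = 0.26520 → i = 59.004°, r = 39.770°, D_min = 138.929°, rainbow angle = 41.071°.
At 636 nm (n = 1.333): cos²i = 0.25896 → i = 59.410°, r = 40.225°, D_min = 137.922°, rainbow angle = 42.078°.
Angular width = |41.071° − 42.078°| = 1.007°.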